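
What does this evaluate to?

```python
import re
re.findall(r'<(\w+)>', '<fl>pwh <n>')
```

['fl', 'n']

Scanning left to right: at [0:4] match '<fl>', group 1 = 'fl'; at [8:11] match '<n>', group 1 = 'n'.
One capturing group, so `findall` returns just the captured substring from each match — 2 in all.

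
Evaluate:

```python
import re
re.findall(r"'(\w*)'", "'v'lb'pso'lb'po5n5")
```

['v', 'pso']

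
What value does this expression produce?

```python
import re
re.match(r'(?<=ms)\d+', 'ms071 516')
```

With `match`, the pattern is implicitly anchored at the beginning.
Here the pattern fails at index 0, so the call returns None.

None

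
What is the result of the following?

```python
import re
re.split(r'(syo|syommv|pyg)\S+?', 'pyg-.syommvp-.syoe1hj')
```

['', 'pyg', '.', 'syo', 'mvp-.', 'syo', '1hj']

The regex engine tests alternatives in the order written; an earlier branch that matches wins even if a later one would match more.
`re.split` interleaves the captured-group text with the surrounding fragments.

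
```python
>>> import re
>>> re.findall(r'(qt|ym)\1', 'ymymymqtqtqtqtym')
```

['ym', 'qt', 'qt']

After group 1 captures some text, `\1` only succeeds where that same text appears again.
Scanning left to right: at [0:4] match 'ymym', group 1 = 'ym'; at [6:10] match 'qtqt', group 1 = 'qt'; at [10:14] match 'qtqt', group 1 = 'qt'.
With a single group, `findall` returns only what that group captured — 3 items.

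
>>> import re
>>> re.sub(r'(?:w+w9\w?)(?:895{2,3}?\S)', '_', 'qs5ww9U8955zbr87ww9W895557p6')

'qs5_br87_7p6'

`sub` substitutes '_' at each match site.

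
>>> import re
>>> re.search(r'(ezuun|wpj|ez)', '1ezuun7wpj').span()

The regex engine tests alternatives in the order written; an earlier branch that matches wins even if a later one would match more.
Unlike `match`, `search` isn't anchored — it looks for the pattern anywhere in the string.
The match spans [1:6] → 'ezuun'.
Captured: group 1 = 'ezuun'.

(1, 6)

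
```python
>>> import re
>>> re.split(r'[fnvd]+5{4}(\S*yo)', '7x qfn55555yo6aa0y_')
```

['7x q', '5yo', '6aa0y_']

The pattern matches one or more of one of [fnvd], then exactly 4 of a literal '5'; then zero or more of a non-whitespace character, then the literal 'yo' (captured).
With a capturing group present, the delimiter's captured portion is kept in the result list.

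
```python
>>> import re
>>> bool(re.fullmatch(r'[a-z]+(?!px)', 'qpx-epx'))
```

Because the assertion is negative and zero-width, positions next to the forbidden text are skipped.
`re.fullmatch` is like wrapping the pattern in `^…$` (in single-line mode).
Here there's no way to consume every character, so the call returns None, and `bool(None)` is False.

False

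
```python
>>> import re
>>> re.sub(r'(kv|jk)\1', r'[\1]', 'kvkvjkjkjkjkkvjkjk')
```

`\1` has to match the exact text group 1 already captured.
Matches: at [0:4] → 'kvkv'; at [4:8] → 'jkjk'; at [8:12] → 'jkjk'; at [14:18] → 'jkjk'.
The replacement refers to a captured group, so each match is rewritten using its own captured text.

'[kv][jk][jk]kv[jk]'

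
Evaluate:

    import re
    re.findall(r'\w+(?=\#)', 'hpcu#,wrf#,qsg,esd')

['hpcu', 'wrf']

The lookaround is zero-width — it requires the adjacent text to match without consuming it, so the asserted text isn't part of the match.
Scanning left to right: at [0:4] → 'hpcu'; at [6:9] → 'wrf'.
No capturing groups, so `findall` returns the 2 full match strings.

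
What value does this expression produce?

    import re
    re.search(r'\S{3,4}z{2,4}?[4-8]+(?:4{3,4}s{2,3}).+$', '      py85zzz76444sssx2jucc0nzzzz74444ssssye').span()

This matches 3 to 4 of a non-whitespace character, then 2 to 4 of a literal 'z' (lazy); then one or more of a character in [4-8]; then 3 to 4 of a literal '4', then 2 to 3 of the literal 's' (non-capturing group); then one or more of any character; then anchored at the end.
`re.search` tries every starting position until one works.
The match spans [6:44] → 'py85zzz76444sssx2jucc0nzzzz74444ssssye'.

(6, 44)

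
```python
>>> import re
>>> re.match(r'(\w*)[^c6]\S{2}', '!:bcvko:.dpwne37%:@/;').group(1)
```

''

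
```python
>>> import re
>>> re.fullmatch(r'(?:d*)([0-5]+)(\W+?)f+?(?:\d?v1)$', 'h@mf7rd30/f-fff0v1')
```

Pattern: zero or more of a literal 'd' (non-capturing group); then one or more of a character in [0-5] (captured); then one or more of a non-word character (lazy) (captured); then one or more of a literal 'f' (lazy); then optionally a digit, then the literal 'v1' (non-capturing group); then anchored at the end.
`re.fullmatch` is like wrapping the pattern in `^…$` (in single-line mode).
Here the pattern can't cover the whole string, so the call returns None.

None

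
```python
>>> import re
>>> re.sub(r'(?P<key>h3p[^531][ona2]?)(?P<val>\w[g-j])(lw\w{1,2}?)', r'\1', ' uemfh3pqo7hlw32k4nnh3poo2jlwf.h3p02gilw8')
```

' uemfh3pqo2k4nnh3poo.h3p02'

A non-greedy quantifier consumes as few characters as it can — just enough that the remainder of the pattern still matches from where it stops; whatever follows it matches normally.
The replacement refers to a captured group, so each match is rewritten using its own captured text.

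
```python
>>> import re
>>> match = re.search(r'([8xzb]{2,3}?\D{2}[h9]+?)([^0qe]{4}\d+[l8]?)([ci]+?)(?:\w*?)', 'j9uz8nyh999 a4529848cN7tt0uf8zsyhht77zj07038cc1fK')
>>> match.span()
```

(3, 21)

This matches 2 to 3 of one of [8xzb] (lazy), then exactly 2 of a non-digit, then one or more of one of [h9] (lazy) (captured); then exactly 4 of any character except [0qe], then one or more of a digit, then optionally one of [l8] (captured); then one or more of one of [ci] (lazy) (captured); then zero or more of a word character (lazy) (non-capturing group).
Because the quantifier is non-greedy, it stops expanding at the earliest point where the rest of the pattern can succeed.
`re.search` scans for the first position where the pattern succeeds.
The match spans [3:21] → 'z8nyh999 a4529848c'.
Captured: group 1 = 'z8nyh9', group 2 = '99 a4529848', group 3 = 'c'.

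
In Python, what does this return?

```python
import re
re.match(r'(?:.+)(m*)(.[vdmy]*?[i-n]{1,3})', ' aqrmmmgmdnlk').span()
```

`re.match` only tries the pattern at the start of the string.
The match spans [0:13] → ' aqrmmmgmdnlk'.

(0, 13)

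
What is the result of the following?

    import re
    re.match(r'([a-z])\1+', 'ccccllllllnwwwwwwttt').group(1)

'c'

`\1` has to match the exact text group 1 already captured.
`re.match` won't scan ahead — the pattern has to work from the very first character.
The match spans [0:4] → 'cccc'.
Captured: group 1 = 'c'.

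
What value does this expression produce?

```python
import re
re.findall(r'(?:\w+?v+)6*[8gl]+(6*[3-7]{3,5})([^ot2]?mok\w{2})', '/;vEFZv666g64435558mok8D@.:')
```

This matches one or more of a word character (lazy), then one or more of the literal 'v' (non-capturing group); then zero or more of a literal '6'; then one or more of one of [8gl]; then zero or more of a literal '6', then 3 to 5 of a character in [3-7] (captured); then optionally any character except [ot2], then the literal 'mok', then exactly 2 of a word character (captured).
Multiple groups make `findall` return tuples — one 2-tuple for each match.
Nothing in the string satisfies the pattern, so the list is empty.

[]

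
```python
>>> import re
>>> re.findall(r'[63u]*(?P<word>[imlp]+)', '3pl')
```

The pattern matches zero or more of one of [63u]; then one or more of one of [imlp] (captured as 'word').
Walking the string: at [0:3] match '3pl', group 1 = 'pl'.
`findall` collects group 1 from the one match (1 total).

['pl']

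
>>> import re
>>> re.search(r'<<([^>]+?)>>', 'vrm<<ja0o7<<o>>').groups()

('ja0o7<<o',)

`re.search` tries every starting position until one works.
The match spans [3:15] → '<<ja0o7<<o>>'.
Captured: group 1 = 'ja0o7<<o'.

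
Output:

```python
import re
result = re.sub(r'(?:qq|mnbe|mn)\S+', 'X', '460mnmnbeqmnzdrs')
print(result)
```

Matches: at [3:16] → 'mnmnbeqmnzdrs'.
Each match is replaced by 'X'.

460X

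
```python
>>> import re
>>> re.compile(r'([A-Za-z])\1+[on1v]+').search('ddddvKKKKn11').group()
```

'ddddv'

The backreference `\1` re-matches whatever the first group consumed, character for character.
The match spans [0:5] → 'ddddv'.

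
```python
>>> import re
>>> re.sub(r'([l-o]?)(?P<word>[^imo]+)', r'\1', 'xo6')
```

The pattern matches optionally a character in [l-o] (captured); then one or more of any character except [imo] (captured as 'word').
Matches: at [0:1] → 'x'; at [1:3] → 'o6'.
Each match is replaced using the text its own group 1 captured.

'o'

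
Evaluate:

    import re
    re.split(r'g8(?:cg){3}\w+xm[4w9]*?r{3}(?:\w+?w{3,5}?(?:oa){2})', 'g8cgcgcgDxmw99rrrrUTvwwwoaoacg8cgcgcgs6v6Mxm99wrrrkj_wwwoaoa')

Pattern: the literal 'g8', then the literal 'cg' repeated 3 times, then one or more of a word character; then the literal 'xm', then zero or more of one of [4w9] (lazy), then exactly 3 of a literal 'r'; then one or more of a word character (lazy), then 3 to 5 of the literal 'w' (lazy), then the literal 'oa' repeated 2 times (non-capturing group).
Matches to split on: at [0:60] → 'g8cgcgcgDxmw99rrrrUTvwwwoaoacg8cgcgcgs6v6Mxm99wrrrkj_wwwoaoa'.
`split` removes every match and returns the 2 fragments in between.

['', '']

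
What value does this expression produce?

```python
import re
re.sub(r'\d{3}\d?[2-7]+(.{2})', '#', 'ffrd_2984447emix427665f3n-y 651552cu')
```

'ffrd_#ix#n-y #'

This matches exactly 3 of a digit, then optionally a digit, then one or more of a character in [2-7]; then exactly 2 of any character (captured).
Matches: at [5:14] → '2984447em'; at [16:24] → '427665f3'; at [28:36] → '651552cu'.
Each match is replaced by '#'.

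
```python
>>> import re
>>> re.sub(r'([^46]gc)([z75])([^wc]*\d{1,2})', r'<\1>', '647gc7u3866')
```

`\1` in the replacement pulls in group 1's text for each match.

'64<7gc>'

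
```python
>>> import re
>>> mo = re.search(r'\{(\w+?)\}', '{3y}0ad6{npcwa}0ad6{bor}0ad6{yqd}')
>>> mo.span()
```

Unlike `match`, `search` isn't anchored — it looks for the pattern anywhere in the string.
The match spans [0:4] → '{3y}'.
Captured: group 1 = '3y'.

(0, 4)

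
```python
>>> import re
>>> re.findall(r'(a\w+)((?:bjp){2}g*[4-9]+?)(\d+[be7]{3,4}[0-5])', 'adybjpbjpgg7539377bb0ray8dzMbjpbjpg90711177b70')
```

[('adybjpbjpgg7539377bb0ray8dzM', 'bjpbjpg9', '0711177b70')]

Pattern: the literal 'a', then one or more of a word character (captured); then the literal 'bjp' repeated 2 times, then zero or more of a literal 'g', then one or more of a character in [4-9] (lazy) (captured); then one or more of a digit, then 3 to 4 of one of [be7], then a character in [0-5] (captured).
Walking the string: at [0:46] match 'adybjpbjpgg7539377bb0ray8dzMbjpbjpg90711177b70', groups = ('adybjpbjpgg7539377bb0ray8dzM', 'bjpbjpg9', '0711177b70').
Multiple groups make `findall` return tuples — one 3-tuple for the one match.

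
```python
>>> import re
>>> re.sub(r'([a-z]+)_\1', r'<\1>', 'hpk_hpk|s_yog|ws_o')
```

'<hpk>|s_yog|ws_o'

The backreference `\1` re-matches whatever the first group consumed, character for character.
Matches: at [0:7] → 'hpk_hpk'.
`\1` in the replacement pulls in group 1's text for each match.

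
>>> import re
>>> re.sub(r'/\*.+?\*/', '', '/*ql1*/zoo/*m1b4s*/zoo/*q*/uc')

'zoozoouc'

The `?` after the quantifier makes it lazy — it takes as little as possible before letting the rest of the pattern try.
Matches: at [0:7] → '/*ql1*/'; at [10:19] → '/*m1b4s*/'; at [22:27] → '/*q*/'.
Each match is replaced by ''.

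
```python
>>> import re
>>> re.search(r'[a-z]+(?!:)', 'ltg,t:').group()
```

'ltg'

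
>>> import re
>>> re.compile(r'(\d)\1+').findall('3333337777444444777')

`\1` has to match the exact text group 1 already captured.
Scanning left to right: at [0:6] match '333333', group 1 = '3'; at [6:10] match '7777', group 1 = '7'; at [10:16] match '444444', group 1 = '4'; at [16:19] match '777', group 1 = '7'.
`findall` collects group 1 from each match (4 total).

['3', '7', '4', '7']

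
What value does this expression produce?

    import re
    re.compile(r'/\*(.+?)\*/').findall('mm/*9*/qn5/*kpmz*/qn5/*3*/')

Lazy quantifiers expand one character at a time until the remainder of the pattern can match.
Matches: at [2:7] match '/*9*/', group 1 = '9'; at [10:18] match '/*kpmz*/', group 1 = 'kpmz'; at [21:26] match '/*3*/', group 1 = '3'.
Because there's exactly one group, `findall` drops the full match and keeps group 1 from each hit.

['9', 'kpmz', '3']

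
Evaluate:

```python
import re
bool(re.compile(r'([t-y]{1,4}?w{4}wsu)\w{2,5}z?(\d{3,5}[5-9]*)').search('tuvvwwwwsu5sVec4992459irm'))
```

This matches 1 to 4 of a character in [t-y] (lazy), then exactly 4 of the literal 'w', then the literal 'wsu' (captured); then 2 to 5 of a word character, then optionally a literal 'z'; then 3 to 5 of a digit, then zero or more of a character in [5-9] (captured).
`search` walks the string left to right and returns the first match it finds.
Here no position works, so the call returns None, and `bool(None)` is False.

False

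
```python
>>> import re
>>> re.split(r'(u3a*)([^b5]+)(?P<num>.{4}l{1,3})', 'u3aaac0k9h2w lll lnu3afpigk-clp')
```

['', 'u3aaa', 'c0k9h2w lll lnu3afpi', 'gk-cl', 'p']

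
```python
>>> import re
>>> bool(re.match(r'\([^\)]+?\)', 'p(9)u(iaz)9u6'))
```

False

`re.match` only tries the pattern at the start of the string.
Here the string doesn't start with a match, so the call returns None, and `bool(None)` is False.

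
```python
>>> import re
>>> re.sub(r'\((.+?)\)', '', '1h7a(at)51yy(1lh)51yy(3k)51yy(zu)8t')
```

`sub` substitutes '' at each match site.

'1h7a51yy51yy51yy8t'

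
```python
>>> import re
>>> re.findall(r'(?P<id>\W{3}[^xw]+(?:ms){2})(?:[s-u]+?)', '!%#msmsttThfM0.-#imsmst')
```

This matches exactly 3 of a non-word character, then one or more of any character except [xw], then the literal 'ms' repeated 2 times (captured as 'id'); then one or more of a character in [s-u] (lazy) (non-capturing group).
One capturing group, so `findall` returns just the captured substring from the one match — 1 in all.

['!%#msmsttThfM0.-#imsms']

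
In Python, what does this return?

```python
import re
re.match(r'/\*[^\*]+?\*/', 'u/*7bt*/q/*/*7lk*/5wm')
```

None

`re.match` won't scan ahead — the pattern has to work from the very first character.
Here the string doesn't start with a match, so the call returns None.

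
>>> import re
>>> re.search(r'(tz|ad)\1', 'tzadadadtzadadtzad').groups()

('ad',)

A backreference is literal: `\1` must see the identical characters the first group matched.
`re.search` scans for the first position where the pattern succeeds.
The match spans [2:6] → 'adad'.
Captured: group 1 = 'ad'.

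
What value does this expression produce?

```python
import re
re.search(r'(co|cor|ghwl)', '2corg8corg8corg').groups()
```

('co',)

The match spans [1:3] → 'co'.
Captured: group 1 = 'co'.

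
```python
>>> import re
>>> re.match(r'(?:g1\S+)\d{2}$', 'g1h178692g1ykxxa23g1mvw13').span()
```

(0, 25)

`re.match` only tries the pattern at the start of the string.
The match spans [0:25] → 'g1h178692g1ykxxa23g1mvw13'.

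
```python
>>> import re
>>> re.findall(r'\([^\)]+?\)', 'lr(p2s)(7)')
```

['(p2s)', '(7)']

Since nothing is captured, `findall` lists the 2 matched substrings directly.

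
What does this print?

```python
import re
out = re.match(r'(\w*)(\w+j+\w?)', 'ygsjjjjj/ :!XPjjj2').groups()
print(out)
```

Pattern: zero or more of a word character (captured); then one or more of a word character, then one or more of a literal 'j', then optionally a word character (captured).
`match` is anchored at position 0; if the pattern doesn't fit there, it returns None.
The match spans [0:8] → 'ygsjjjjj'.
Captured: group 1 = 'ygsjjj', group 2 = 'jj'.

('ygsjjj', 'jj')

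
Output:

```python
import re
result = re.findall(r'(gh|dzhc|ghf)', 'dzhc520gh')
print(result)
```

`findall` collects group 1 from each match (2 total).

['dzhc', 'gh']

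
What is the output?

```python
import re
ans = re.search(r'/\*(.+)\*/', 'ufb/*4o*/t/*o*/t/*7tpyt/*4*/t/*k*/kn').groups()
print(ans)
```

`re.search` scans for the first position where the pattern succeeds.
The match spans [3:34] → '/*4o*/t/*o*/t/*7tpyt/*4*/t/*k*/'.
Captured: group 1 = '4o*/t/*o*/t/*7tpyt/*4*/t/*k'.

('4o*/t/*o*/t/*7tpyt/*4*/t/*k',)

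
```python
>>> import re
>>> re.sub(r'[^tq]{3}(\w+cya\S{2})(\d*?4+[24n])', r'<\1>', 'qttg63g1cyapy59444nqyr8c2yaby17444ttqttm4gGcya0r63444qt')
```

Pattern: exactly 3 of any character except [tq]; then one or more of a word character, then the literal 'cya', then exactly 2 of a non-whitespace character (captured); then zero or more of a digit (lazy), then one or more of the literal '4', then one of [24n] (captured).
`\1` in the replacement pulls in group 1's text for each match.

'qtt<g1cyapy59444nqyr8c2yaby17444ttqttm4gGcya0r>qt'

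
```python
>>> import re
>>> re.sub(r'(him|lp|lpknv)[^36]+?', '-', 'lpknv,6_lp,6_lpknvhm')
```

`|` is ordered: at each position the engine commits to the first alternative that works.
Matches: at [0:3] → 'lpk'; at [8:11] → 'lp,'; at [13:16] → 'lpk'.
`sub` substitutes '-' at each match site.

'-nv,6_-6_-nvhm'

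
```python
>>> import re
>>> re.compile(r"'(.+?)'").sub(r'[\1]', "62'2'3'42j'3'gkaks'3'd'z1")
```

'62[2]3[42j]3[gkaks]3[d]z1'

A `+?`/`*?`/`{m,n}?` starts at its minimum and grows only as far as needed for what follows to match.
Matches: at [2:5] → "'2'"; at [6:11] → "'42j'"; at [12:19] → "'gkaks'"; at [20:23] → "'d'".
Each match is replaced using the text its own group 1 captured.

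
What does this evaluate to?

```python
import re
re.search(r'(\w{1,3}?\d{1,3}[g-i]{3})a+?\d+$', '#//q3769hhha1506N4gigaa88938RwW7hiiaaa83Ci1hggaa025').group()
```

'3Ci1hggaa025'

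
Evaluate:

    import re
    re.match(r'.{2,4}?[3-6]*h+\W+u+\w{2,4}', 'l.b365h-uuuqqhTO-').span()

(0, 15)

With `match`, the pattern is implicitly anchored at the beginning.
The match spans [0:15] → 'l.b365h-uuuqqhT'.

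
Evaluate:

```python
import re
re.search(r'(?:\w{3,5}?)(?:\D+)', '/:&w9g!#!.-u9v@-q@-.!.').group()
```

'w9g!#!.-u'

This matches 3 to 5 of a word character (lazy) (non-capturing group); then one or more of a non-digit (non-capturing group).
`re.search` scans for the first position where the pattern succeeds.
The match spans [3:12] → 'w9g!#!.-u'.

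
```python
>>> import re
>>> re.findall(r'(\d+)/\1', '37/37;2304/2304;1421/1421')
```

['37', '2304', '1421']

A backreference is literal: `\1` must see the identical characters the first group matched.
With a single group, `findall` returns only what that group captured — 3 items.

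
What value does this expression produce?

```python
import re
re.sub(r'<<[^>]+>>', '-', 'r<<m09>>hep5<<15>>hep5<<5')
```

Matches: at [1:8] → '<<m09>>'; at [12:18] → '<<15>>'.
Each match is replaced by '-'.

'r-hep5-hep5<<5'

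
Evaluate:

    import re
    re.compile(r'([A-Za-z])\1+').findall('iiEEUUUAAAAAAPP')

`\1` has to match the exact text group 1 already captured.
One capturing group, so `findall` returns just the captured substring from each match — 5 in all.

['i', 'E', 'U', 'A', 'P']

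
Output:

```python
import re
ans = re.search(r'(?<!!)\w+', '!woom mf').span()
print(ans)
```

(2, 5)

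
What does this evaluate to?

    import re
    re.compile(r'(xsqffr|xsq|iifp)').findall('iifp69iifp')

Scanning left to right: at [0:4] match 'iifp', group 1 = 'iifp'; at [6:10] match 'iifp', group 1 = 'iifp'.
One capturing group, so `findall` returns just the captured substring from each match — 2 in all.

['iifp', 'iifp']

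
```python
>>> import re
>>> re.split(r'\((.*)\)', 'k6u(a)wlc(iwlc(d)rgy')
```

['k6u', 'a)wlc(iwlc(d', 'rgy']

Matches to split on: at [3:17] → '(a)wlc(iwlc(d)'.
With a capturing group present, the delimiter's captured portion is kept in the result list.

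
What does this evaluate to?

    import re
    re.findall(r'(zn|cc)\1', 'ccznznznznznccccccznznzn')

['zn', 'zn', 'cc', 'zn']

`\1` has to match the exact text group 1 already captured.
Walking the string: at [2:6] match 'znzn', group 1 = 'zn'; at [6:10] match 'znzn', group 1 = 'zn'; at [12:16] match 'cccc', group 1 = 'cc'; at [18:22] match 'znzn', group 1 = 'zn'.
Because there's exactly one group, `findall` drops the full match and keeps group 1 from each hit.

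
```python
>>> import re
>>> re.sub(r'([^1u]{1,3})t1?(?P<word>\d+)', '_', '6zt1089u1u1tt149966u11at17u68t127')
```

Every occurrence is swapped for '_'.

'_u1u1_u11_u_'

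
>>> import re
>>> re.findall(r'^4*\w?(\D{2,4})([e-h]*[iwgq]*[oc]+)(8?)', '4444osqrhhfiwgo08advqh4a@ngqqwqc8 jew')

The pattern matches anchored at the start of the string; then zero or more of the literal '4', then optionally a word character; then 2 to 4 of a non-digit (captured); then zero or more of a character in [e-h], then zero or more of one of [iwgq], then one or more of one of [oc] (captured); then optionally a literal '8' (captured).
`findall` packs the 3 group values into a tuple for every match.

[('sqrh', 'hfiwgo', '')]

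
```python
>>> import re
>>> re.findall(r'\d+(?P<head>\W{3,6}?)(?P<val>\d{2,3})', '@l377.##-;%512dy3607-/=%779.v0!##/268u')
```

[('.##-;%', '512'), ('-/=%', '779'), ('!##/', '268')]

The pattern matches one or more of a digit; then 3 to 6 of a non-word character (lazy) (captured as 'head'); then 2 to 3 of a digit (captured as 'val').
With 2 capturing groups, `findall` returns a 2-tuple per match.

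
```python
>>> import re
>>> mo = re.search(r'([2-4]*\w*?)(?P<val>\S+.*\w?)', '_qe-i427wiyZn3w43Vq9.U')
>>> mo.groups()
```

('', '_qe-i427wiyZn3w43Vq9.U')

The match spans [0:22] → '_qe-i427wiyZn3w43Vq9.U'.
Captured: group 1 = '', group 2 = '_qe-i427wiyZn3w43Vq9.U'.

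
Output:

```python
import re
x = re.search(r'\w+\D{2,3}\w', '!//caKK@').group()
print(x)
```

caKK

Pattern: one or more of a word character; then 2 to 3 of a non-digit, then a word character.
`re.search` tries every starting position until one works.
The match spans [3:7] → 'caKK'.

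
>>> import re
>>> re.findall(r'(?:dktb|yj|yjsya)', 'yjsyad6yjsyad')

['yj', 'yj']

Alternation tries branches left to right and keeps the first one that lets the overall match succeed at that position.
Matches: at [0:2] → 'yj'; at [7:9] → 'yj'.
`findall` yields the raw match text (2 of them) because the pattern has no groups.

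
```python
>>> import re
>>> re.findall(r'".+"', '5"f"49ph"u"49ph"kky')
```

['"f"49ph"u"49ph"']

Scanning left to right: at [1:16] → '"f"49ph"u"49ph"'.
Since nothing is captured, `findall` lists the 1 matched substring directly.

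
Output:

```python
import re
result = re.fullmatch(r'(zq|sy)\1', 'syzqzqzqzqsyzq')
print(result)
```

The backreference `\1` re-matches whatever the first group consumed, character for character.
`re.fullmatch` requires the pattern to consume the entire string.
Here there's no way to consume every character, so the call returns None.

None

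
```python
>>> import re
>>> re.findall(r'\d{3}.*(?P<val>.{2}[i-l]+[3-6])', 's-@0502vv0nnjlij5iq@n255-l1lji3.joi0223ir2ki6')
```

Pattern: exactly 3 of a digit, then zero or more of any character; then exactly 2 of any character, then one or more of a character in [i-l], then a character in [3-6] (captured as 'val').
Because there's exactly one group, `findall` drops the full match and keeps group 1 from the one hit.

['2ki6']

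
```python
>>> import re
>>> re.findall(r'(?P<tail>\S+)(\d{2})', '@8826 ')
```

The pattern matches one or more of a non-whitespace character (captured as 'tail'); then exactly 2 of a digit (captured).
Matches: at [0:5] match '@8826', groups = ('@88', '26').
`findall` packs the 2 group values into a tuple for every match.

[('@88', '26')]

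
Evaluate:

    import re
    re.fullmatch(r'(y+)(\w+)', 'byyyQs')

None

The pattern matches one or more of a literal 'y' (captured); then one or more of a word character (captured).
`re.fullmatch` requires the pattern to consume the entire string.
Here there's no way to consume every character, so the call returns None.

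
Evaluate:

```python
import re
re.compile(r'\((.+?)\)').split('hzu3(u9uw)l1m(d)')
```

['hzu3', 'u9uw', 'l1m', 'd', '']

`re.split` interleaves the captured-group text with the surrounding fragments.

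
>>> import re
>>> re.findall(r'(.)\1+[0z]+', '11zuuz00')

The backreference `\1` re-matches whatever the first group consumed, character for character.
Because there's exactly one group, `findall` drops the full match and keeps group 1 from each hit.

['1', 'u']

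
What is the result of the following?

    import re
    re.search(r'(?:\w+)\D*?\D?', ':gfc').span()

The match spans [1:4] → 'gfc'.

(1, 4)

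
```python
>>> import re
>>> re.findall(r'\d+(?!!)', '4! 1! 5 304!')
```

['5', '30']

Because the assertion is negative and zero-width, positions next to the forbidden text are skipped.
Scanning left to right: at [6:7] → '5'; at [8:10] → '30'.
Since nothing is captured, `findall` lists the 2 matched substrings directly.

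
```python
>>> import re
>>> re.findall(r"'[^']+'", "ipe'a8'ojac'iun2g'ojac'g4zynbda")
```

["'a8'", "'iun2g'"]

`findall` yields the raw match text (2 of them) because the pattern has no groups.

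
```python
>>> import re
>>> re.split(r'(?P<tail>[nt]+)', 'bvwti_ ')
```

Pattern: one or more of one of [nt] (captured as 'tail').
`re.split` interleaves the captured-group text with the surrounding fragments.

['bvw', 't', 'i_ ']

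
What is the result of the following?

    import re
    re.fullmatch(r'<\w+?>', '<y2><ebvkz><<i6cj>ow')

None

`fullmatch` succeeds only if the pattern covers the string from start to end.
Here there's no way to consume every character, so the call returns None.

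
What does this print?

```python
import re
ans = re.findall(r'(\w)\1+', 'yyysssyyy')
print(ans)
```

['y', 's', 'y']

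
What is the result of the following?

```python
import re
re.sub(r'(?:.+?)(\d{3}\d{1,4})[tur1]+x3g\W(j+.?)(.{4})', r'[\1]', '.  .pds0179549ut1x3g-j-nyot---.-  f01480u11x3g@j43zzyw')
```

'[0179549][01480]w'

The replacement refers to a captured group, so each match is rewritten using its own captured text.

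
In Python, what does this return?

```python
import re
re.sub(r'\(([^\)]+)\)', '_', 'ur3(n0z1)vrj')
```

'ur3_vrj'

Each match is replaced by '_'.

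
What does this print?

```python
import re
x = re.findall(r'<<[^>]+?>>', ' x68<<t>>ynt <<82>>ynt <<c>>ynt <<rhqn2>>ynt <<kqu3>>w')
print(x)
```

Since nothing is captured, `findall` lists the 5 matched substrings directly.

['<<t>>', '<<82>>', '<<c>>', '<<rhqn2>>', '<<kqu3>>']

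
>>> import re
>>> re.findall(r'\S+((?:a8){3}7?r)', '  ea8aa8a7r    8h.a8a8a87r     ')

['a8a8a87r']

With a single group, `findall` returns only what that group captured — 1 item.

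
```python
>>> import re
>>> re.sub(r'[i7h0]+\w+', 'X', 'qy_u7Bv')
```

'qy_uX'

The pattern matches one or more of one of [i7h0]; then one or more of a word character.
Matches: at [4:7] → '7Bv'.
Each match is replaced by 'X'.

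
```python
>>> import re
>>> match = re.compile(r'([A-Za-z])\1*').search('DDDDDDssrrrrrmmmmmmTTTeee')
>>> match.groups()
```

('D',)

The match spans [0:6] → 'DDDDDD'.
Captured: group 1 = 'D'.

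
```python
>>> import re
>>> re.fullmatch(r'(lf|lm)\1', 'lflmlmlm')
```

None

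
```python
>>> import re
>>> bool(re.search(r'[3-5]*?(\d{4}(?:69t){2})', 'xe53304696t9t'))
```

This matches zero or more of a character in [3-5] (lazy); then exactly 4 of a digit, then the literal '69t' repeated 2 times (captured).
`re.search` scans for the first position where the pattern succeeds.
Here the pattern never matches, so the call returns None, and `bool(None)` is False.

False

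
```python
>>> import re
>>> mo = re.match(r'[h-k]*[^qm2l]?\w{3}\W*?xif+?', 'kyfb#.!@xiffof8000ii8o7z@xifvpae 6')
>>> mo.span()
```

`re.match` only tries the pattern at the start of the string.
The match spans [0:11] → 'kyfb#.!@xif'.

(0, 11)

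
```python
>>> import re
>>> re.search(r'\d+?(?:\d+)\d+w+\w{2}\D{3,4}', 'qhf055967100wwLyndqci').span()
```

(3, 20)

The pattern matches one or more of a digit (lazy); then one or more of a digit (non-capturing group); then one or more of a digit, then one or more of the literal 'w'; then exactly 2 of a word character, then 3 to 4 of a non-digit.
`re.search` scans for the first position where the pattern succeeds.
The match spans [3:20] → '055967100wwLyndqc'.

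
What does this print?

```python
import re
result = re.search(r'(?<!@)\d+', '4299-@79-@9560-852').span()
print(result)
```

(0, 4)

The negative lookaround is zero-width — it rules out positions where the adjacent text would match, without consuming anything.
The match spans [0:4] → '4299'.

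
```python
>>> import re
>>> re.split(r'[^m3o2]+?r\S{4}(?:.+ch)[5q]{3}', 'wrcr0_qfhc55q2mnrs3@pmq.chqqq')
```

Splitting on the pattern gives 2 pieces.

['', '']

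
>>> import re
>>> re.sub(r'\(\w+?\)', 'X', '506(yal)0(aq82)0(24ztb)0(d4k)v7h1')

Matches: at [3:8] → '(yal)'; at [9:15] → '(aq82)'; at [16:23] → '(24ztb)'; at [24:29] → '(d4k)'.
`sub` substitutes 'X' at each match site.

'506X0X0X0Xv7h1'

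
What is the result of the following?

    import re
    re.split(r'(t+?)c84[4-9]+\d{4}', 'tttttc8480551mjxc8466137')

['', 'ttttt', 'mjxc8466137']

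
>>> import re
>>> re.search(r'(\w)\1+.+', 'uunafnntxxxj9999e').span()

The backreference `\1` re-matches whatever the first group consumed, character for character.
`search` walks the string left to right and returns the first match it finds.
The match spans [0:17] → 'uunafnntxxxj9999e'.
Captured: group 1 = 'u'.

(0, 17)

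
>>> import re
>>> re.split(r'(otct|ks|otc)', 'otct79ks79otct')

['', 'otct', '79', 'ks', '79', 'otct', '']

`|` is ordered: at each position the engine commits to the first alternative that works.
With a capturing group present, the delimiter's captured portion is kept in the result list.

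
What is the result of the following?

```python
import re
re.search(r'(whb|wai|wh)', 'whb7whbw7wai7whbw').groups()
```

('whb',)

Branches in `(...|...)` are attempted left-to-right; the first branch that allows the whole pattern to succeed is taken.
`search` walks the string left to right and returns the first match it finds.
The match spans [0:3] → 'whb'.
Captured: group 1 = 'whb'.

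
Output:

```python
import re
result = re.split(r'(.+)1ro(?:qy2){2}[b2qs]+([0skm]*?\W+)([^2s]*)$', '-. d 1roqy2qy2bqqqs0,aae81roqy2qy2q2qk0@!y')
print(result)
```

['', '-. d 1roqy2qy2bqqqs0,aae8', 'k0@!', 'y', '']

Pattern: one or more of any character (captured); then the literal '1ro', then the literal 'qy2' repeated 2 times, then one or more of one of [b2qs]; then zero or more of one of [0skm] (lazy), then one or more of a non-word character (captured); then zero or more of any character except [2s] (captured); then anchored at the end.
Matches to split on: at [0:42] → '-. d 1roqy2qy2bqqqs0,aae81roqy2qy2q2qk0@!y'.
The group in the pattern means `split` returns the separators' captures alongside the pieces.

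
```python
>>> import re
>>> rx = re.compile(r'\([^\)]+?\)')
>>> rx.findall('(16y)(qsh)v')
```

['(16y)', '(qsh)']

Walking the string: at [0:5] → '(16y)'; at [5:10] → '(qsh)'.
With no groups in the pattern, `findall` gives back each whole match — 2 here.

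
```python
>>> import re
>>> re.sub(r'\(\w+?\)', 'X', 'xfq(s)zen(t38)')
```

'xfqXzenX'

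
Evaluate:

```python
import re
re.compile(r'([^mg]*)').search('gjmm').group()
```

This matches zero or more of any character except [mg] (captured).
`re.search` scans for the first position where the pattern succeeds.
The match spans [0:0] → ''.
Captured: group 1 = ''.

''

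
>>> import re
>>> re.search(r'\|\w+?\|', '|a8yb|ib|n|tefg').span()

(0, 6)

`re.search` tries every starting position until one works.
The match spans [0:6] → '|a8yb|'.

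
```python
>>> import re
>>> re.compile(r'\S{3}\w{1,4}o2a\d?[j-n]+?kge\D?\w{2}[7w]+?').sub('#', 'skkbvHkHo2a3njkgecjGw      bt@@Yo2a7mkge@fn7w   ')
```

's#      b#w   '

Lazy quantifiers expand one character at a time until the remainder of the pattern can match.
`sub` substitutes '#' at each match site.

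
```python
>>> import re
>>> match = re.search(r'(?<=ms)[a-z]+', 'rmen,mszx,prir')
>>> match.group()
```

The positive lookaround only admits positions where the adjacent text matches; those characters stay outside the span.
Unlike `match`, `search` isn't anchored — it looks for the pattern anywhere in the string.
The match spans [7:9] → 'zx'.

'zx'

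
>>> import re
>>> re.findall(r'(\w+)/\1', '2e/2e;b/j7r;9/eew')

['2e']

A backreference is literal: `\1` must see the identical characters the first group matched.
`findall` collects group 1 from the one match (1 total).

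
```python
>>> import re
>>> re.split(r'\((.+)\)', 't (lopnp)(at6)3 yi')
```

['t ', 'lopnp)(at6', '3 yi']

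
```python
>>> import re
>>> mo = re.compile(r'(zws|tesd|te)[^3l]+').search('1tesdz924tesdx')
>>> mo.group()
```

The match spans [1:14] → 'tesdz924tesdx'.

'tesdz924tesdx'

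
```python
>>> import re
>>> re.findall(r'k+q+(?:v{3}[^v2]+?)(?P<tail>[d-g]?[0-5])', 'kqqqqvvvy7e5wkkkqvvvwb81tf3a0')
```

Pattern: one or more of the literal 'k', then one or more of the literal 'q'; then exactly 3 of a literal 'v', then one or more of any character except [v2] (lazy) (non-capturing group); then optionally a character in [d-g], then a character in [0-5] (captured as 'tail').
Scanning left to right: at [0:12] match 'kqqqqvvvy7e5', group 1 = 'e5'; at [13:24] match 'kkkqvvvwb81', group 1 = '1'.
One capturing group, so `findall` returns just the captured substring from each match — 2 in all.

['e5', '1']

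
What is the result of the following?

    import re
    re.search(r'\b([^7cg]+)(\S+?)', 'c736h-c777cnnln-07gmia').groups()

The match spans [5:7] → '-c'.
Captured: group 1 = '-', group 2 = 'c'.

('-', 'c')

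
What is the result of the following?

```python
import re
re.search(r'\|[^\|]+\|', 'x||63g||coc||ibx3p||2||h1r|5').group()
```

The match spans [2:7] → '|63g|'.

'|63g|'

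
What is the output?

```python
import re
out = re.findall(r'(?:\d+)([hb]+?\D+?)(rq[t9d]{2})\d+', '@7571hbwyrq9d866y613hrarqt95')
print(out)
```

[('hbwy', 'rq9d'), ('hra', 'rqt9')]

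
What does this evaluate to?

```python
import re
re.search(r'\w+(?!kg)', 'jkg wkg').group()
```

Because the assertion is negative and zero-width, positions next to the forbidden text are skipped.
The match spans [0:3] → 'jkg'.

'jkg'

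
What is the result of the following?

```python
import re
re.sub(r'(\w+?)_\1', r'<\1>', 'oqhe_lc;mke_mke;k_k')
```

'oqhe_lc;<mke>;<k>'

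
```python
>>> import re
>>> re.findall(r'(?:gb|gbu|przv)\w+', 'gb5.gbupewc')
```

['gb5', 'gbupewc']

Walking the string: at [0:3] → 'gb5'; at [4:11] → 'gbupewc'.
No capturing groups, so `findall` returns the 2 full match strings.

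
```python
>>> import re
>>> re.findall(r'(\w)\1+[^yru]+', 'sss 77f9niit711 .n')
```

['s']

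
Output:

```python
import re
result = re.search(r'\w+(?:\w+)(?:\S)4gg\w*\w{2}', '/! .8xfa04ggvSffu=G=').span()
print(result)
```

The match spans [4:17] → '8xfa04ggvSffu'.

(4, 17)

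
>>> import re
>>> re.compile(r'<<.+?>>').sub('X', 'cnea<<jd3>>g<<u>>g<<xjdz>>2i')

'cneaXgXgX2i'

Matches: at [4:11] → '<<jd3>>'; at [12:17] → '<<u>>'; at [18:26] → '<<xjdz>>'.
Every occurrence is swapped for 'X'.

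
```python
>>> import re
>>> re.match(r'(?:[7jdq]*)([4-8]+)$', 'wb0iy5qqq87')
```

`re.match` won't scan ahead — the pattern has to work from the very first character.
Here the string doesn't start with a match, so the call returns None.

None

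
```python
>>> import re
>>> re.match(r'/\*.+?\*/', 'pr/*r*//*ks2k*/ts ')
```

`re.match` only tries the pattern at the start of the string.
Here position 0 doesn't satisfy it, so the call returns None.

None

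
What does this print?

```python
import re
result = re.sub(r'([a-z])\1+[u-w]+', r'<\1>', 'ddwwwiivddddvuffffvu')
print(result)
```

`\1` has to match the exact text group 1 already captured.
Matches: at [0:5] → 'ddwww'; at [5:8] → 'iiv'; at [8:14] → 'ddddvu'; at [14:20] → 'ffffvu'.
The replacement refers to a captured group, so each match is rewritten using its own captured text.

<d><i><d><f>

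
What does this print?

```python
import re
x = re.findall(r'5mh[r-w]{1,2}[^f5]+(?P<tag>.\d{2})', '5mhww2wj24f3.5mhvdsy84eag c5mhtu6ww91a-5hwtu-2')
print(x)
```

['j24', 'y84', 'w91']

The pattern matches the literal '5mh', then 1 to 2 of a character in [r-w], then one or more of any character except [f5]; then any character, then exactly 2 of a digit (captured as 'tag').
With a single group, `findall` returns only what that group captured — 3 items.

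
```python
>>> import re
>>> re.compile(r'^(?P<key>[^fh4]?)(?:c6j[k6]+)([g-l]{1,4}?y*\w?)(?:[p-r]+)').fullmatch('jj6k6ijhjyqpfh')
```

`re.fullmatch` requires the pattern to consume the entire string.
Here the pattern can't cover the whole string, so the call returns None.

None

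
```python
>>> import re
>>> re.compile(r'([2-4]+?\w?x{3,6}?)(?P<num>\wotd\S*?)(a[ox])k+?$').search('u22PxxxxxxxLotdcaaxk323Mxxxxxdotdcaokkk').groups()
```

('323Mxxxxx', 'dotdc', 'ao')

This matches one or more of a character in [2-4] (lazy), then optionally a word character, then 3 to 6 of the literal 'x' (lazy) (captured); then a word character, then the literal 'otd', then zero or more of a non-whitespace character (lazy) (captured as 'num'); then the literal 'a', then one of [ox] (captured); then one or more of a literal 'k' (lazy); then anchored at the end.
`search` walks the string left to right and returns the first match it finds.
The match spans [20:39] → '323Mxxxxxdotdcaokkk'.
Captured: group 1 = '323Mxxxxx', group 2 = 'dotdc', group 3 = 'ao'.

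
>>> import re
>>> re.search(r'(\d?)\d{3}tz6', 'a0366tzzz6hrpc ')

Pattern: optionally a digit (captured); then exactly 3 of a digit, then the literal 'tz6'.
Here no position works, so the call returns None.

None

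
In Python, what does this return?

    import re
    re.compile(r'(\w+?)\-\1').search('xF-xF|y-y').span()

(0, 5)

The backreference `\1` re-matches whatever the first group consumed, character for character.
`search` walks the string left to right and returns the first match it finds.
The match spans [0:5] → 'xF-xF'.
Captured: group 1 = 'xF'.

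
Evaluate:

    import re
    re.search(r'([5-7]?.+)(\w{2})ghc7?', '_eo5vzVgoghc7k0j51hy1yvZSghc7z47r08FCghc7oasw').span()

(0, 41)

Pattern: optionally a character in [5-7], then one or more of any character (captured); then exactly 2 of a word character (captured); then the literal 'ghc', then optionally the literal '7'.
The match spans [0:41] → '_eo5vzVgoghc7k0j51hy1yvZSghc7z47r08FCghc7'.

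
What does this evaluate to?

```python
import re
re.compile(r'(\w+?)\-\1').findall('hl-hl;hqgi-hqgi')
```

['hl', 'hqgi']

`\1` is not a pattern — it's the concrete string captured by group 1, re-applied verbatim.
Matches: at [0:5] match 'hl-hl', group 1 = 'hl'; at [6:15] match 'hqgi-hqgi', group 1 = 'hqgi'.
One capturing group, so `findall` returns just the captured substring from each match — 2 in all.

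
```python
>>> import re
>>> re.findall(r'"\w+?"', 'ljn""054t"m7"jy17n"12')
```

['"054t"', '"jy17n"']

Scanning left to right: at [4:10] → '"054t"'; at [12:19] → '"jy17n"'.
No capturing groups, so `findall` returns the 2 full match strings.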